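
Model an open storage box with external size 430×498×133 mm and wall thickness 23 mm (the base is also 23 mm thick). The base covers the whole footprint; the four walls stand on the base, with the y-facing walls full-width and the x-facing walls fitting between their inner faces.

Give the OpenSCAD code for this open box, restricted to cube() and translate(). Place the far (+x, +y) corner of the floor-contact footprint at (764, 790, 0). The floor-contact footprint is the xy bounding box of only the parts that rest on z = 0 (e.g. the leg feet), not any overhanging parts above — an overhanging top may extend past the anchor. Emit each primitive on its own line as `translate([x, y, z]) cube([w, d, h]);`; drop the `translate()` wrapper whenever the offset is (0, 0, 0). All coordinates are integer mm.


translate([334, 292, 0]) cube([430, 498, 23]);
translate([334, 292, 23]) cube([430, 23, 110]);
translate([334, 767, 23]) cube([430, 23, 110]);
translate([334, 315, 23]) cube([23, 452, 110]);
translate([741, 315, 23]) cube([23, 452, 110]);


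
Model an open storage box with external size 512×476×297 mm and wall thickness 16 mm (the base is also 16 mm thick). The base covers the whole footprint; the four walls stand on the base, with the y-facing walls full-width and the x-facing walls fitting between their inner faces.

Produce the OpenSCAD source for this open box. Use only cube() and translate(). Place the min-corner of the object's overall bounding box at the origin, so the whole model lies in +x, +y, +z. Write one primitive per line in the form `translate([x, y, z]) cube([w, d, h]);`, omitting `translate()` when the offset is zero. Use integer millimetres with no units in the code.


cube([512, 476, 16]);
translate([0, 0, 16]) cube([512, 16, 281]);
translate([0, 460, 16]) cube([512, 16, 281]);
translate([0, 16, 16]) cube([16, 444, 281]);
translate([496, 16, 16]) cube([16, 444, 281]);


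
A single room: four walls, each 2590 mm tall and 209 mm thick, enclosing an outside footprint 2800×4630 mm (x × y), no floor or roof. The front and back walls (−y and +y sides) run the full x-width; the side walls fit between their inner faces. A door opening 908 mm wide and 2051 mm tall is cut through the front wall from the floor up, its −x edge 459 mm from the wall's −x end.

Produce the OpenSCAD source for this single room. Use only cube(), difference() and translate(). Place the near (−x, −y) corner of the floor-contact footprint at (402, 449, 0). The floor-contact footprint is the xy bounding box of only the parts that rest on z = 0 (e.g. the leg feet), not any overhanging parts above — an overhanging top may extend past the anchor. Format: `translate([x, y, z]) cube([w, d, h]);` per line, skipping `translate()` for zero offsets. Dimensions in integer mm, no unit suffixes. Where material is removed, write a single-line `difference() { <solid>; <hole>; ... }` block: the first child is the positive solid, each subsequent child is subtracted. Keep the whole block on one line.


difference() { translate([402, 449, 0]) cube([2800, 209, 2590]); translate([861, 449, 0]) cube([908, 209, 2051]); }
translate([402, 4870, 0]) cube([2800, 209, 2590]);
translate([402, 658, 0]) cube([209, 4212, 2590]);
translate([2993, 658, 0]) cube([209, 4212, 2590]);


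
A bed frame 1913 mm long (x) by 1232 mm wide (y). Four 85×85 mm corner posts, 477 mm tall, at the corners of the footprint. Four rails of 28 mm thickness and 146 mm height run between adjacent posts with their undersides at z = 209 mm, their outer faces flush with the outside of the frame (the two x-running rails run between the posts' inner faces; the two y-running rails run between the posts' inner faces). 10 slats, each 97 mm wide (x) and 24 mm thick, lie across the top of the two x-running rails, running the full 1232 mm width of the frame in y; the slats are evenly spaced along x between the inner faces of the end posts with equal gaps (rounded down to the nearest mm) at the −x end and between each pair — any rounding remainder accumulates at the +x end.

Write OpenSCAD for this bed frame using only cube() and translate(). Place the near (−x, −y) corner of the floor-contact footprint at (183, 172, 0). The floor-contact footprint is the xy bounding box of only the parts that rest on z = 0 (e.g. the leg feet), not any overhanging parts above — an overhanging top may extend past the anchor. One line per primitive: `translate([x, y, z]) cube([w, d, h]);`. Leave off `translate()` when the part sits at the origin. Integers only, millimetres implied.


// slat z = rail_z + rail_h = 209 + 146 = 355
// slat gap = ⌊(1743 − 10·97) / 11⌋ = 70
translate([183, 172, 0]) cube([85, 85, 477]);
translate([183, 1319, 0]) cube([85, 85, 477]);
translate([2011, 172, 0]) cube([85, 85, 477]);
translate([2011, 1319, 0]) cube([85, 85, 477]);
translate([268, 172, 209]) cube([1743, 28, 146]);
translate([268, 1376, 209]) cube([1743, 28, 146]);
translate([183, 257, 209]) cube([28, 1062, 146]);
translate([2068, 257, 209]) cube([28, 1062, 146]);
translate([338, 172, 355]) cube([97, 1232, 24]);
translate([505, 172, 355]) cube([97, 1232, 24]);
translate([672, 172, 355]) cube([97, 1232, 24]);
translate([839, 172, 355]) cube([97, 1232, 24]);
translate([1006, 172, 355]) cube([97, 1232, 24]);
translate([1173, 172, 355]) cube([97, 1232, 24]);
translate([1340, 172, 355]) cube([97, 1232, 24]);
translate([1507, 172, 355]) cube([97, 1232, 24]);
translate([1674, 172, 355]) cube([97, 1232, 24]);
translate([1841, 172, 355]) cube([97, 1232, 24]);


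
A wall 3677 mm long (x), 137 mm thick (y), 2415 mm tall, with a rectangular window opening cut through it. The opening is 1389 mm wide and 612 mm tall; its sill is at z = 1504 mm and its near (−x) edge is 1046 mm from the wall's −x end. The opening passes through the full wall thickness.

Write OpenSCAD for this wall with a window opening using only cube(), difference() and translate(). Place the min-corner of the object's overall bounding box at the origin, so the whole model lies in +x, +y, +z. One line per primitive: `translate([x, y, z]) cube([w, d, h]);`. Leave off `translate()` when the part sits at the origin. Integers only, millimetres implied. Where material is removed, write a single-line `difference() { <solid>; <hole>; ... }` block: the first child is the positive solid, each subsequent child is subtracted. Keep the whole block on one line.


difference() { cube([3677, 137, 2415]); translate([1046, 0, 1504]) cube([1389, 137, 612]); }


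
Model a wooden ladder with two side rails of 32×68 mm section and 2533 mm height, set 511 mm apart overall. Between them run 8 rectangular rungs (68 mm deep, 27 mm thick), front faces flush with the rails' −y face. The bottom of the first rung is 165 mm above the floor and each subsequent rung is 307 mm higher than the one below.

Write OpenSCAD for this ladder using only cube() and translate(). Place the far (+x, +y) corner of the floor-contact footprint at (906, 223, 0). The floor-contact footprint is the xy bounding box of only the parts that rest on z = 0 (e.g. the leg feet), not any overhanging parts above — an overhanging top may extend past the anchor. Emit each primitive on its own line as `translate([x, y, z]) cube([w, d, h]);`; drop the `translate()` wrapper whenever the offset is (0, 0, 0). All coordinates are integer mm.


// rung span = 511 - 2*32 = 447
// rung[k] z = 165 + k*307
translate([395, 155, 0]) cube([32, 68, 2533]);
translate([874, 155, 0]) cube([32, 68, 2533]);
translate([427, 155, 165]) cube([447, 68, 27]);
translate([427, 155, 472]) cube([447, 68, 27]);
translate([427, 155, 779]) cube([447, 68, 27]);
translate([427, 155, 1086]) cube([447, 68, 27]);
translate([427, 155, 1393]) cube([447, 68, 27]);
translate([427, 155, 1700]) cube([447, 68, 27]);
translate([427, 155, 2007]) cube([447, 68, 27]);
translate([427, 155, 2314]) cube([447, 68, 27]);


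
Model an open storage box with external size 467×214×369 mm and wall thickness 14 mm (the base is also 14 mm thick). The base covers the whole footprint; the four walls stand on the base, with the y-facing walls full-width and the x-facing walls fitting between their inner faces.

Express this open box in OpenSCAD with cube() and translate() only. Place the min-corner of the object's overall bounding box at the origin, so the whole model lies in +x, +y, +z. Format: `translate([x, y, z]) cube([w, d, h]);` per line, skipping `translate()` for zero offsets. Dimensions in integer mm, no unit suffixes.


cube([467, 214, 14]);
translate([0, 0, 14]) cube([467, 14, 355]);
translate([0, 200, 14]) cube([467, 14, 355]);
translate([0, 14, 14]) cube([14, 186, 355]);
translate([453, 14, 14]) cube([14, 186, 355]);


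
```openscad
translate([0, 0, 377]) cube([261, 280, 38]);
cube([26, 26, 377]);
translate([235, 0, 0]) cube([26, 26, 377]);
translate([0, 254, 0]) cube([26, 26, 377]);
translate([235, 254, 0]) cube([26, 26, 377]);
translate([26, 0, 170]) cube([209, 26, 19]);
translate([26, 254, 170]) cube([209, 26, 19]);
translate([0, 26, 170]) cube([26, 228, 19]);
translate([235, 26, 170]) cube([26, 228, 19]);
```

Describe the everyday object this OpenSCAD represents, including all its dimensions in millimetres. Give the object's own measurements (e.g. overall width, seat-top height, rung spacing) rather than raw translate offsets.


A four-legged stool. The seat is a 261×280×38 mm slab whose top surface is at z = 415 mm; four square legs, each 26×26 mm in cross-section, run from the floor (z = 0) to the underside of the seat, each flush with a corner of the seat. Four stretchers, 26 mm wide and 19 mm tall, connect adjacent legs with their undersides at z = 170 mm, each running between the inner faces of the legs it joins and aligned with the legs' outer faces on the other axis.


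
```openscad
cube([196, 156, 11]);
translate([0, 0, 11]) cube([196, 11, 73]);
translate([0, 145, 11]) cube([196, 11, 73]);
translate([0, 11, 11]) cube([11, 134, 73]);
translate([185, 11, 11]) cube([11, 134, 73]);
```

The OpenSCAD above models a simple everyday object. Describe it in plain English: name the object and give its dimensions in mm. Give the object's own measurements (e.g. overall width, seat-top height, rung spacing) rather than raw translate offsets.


An open-topped rectangular box: outside dimensions 196×156×84 mm, with a uniform wall and base thickness of 11 mm. The base is a full 196×156 slab on the floor; four walls sit on top of the base. The front and back walls (the −y and +y sides) span the full width; the two side walls fit between them.


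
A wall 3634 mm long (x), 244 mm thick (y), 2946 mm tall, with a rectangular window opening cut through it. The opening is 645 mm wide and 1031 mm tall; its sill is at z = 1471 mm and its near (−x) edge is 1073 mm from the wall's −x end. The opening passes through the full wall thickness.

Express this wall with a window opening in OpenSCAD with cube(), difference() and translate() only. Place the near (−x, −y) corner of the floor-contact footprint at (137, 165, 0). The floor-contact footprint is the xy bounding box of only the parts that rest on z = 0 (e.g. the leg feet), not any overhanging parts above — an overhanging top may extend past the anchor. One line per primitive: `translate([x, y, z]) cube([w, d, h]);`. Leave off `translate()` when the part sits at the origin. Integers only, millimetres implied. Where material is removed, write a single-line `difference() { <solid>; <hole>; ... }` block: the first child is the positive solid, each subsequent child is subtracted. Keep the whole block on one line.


difference() { translate([137, 165, 0]) cube([3634, 244, 2946]); translate([1210, 165, 1471]) cube([645, 244, 1031]); }


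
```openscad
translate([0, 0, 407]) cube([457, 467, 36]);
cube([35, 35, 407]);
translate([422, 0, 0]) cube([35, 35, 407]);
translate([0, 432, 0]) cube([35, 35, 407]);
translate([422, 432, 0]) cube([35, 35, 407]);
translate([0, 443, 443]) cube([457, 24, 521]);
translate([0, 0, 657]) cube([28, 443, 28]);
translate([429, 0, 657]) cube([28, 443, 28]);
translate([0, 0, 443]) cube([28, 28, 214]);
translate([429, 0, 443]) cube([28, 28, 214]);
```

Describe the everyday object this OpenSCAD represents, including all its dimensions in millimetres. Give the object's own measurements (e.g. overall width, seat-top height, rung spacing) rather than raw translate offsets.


A chair. The seat is a 457×467×36 mm slab with its top at z = 443 mm, on four 35×35 mm corner legs (flush with the seat edges, standing on z = 0). A flat backrest 24 mm thick, 521 mm tall, spans the full seat width and rises from the seat top along its +y edge, rear face flush with the rear of the seat. Two armrests of 28×28 mm section run along each side from the seat's front edge to the front of the backrest, top faces 242 mm above the seat top and outer faces flush with the seat's x-edges; a 28×28 mm post under the front of each armrest stands on the seat at the front corner.


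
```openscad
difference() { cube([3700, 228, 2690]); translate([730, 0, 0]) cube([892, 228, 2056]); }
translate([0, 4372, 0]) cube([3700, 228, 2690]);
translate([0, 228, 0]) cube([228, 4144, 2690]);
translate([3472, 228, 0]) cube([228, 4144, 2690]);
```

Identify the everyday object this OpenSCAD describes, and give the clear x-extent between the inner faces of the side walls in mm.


A single room. The interior width is 3244 mm.

Four walls enclosing a rectangle with a door in the front wall — a room. Outside width 3700 minus two 228 mm walls gives 3244 mm.


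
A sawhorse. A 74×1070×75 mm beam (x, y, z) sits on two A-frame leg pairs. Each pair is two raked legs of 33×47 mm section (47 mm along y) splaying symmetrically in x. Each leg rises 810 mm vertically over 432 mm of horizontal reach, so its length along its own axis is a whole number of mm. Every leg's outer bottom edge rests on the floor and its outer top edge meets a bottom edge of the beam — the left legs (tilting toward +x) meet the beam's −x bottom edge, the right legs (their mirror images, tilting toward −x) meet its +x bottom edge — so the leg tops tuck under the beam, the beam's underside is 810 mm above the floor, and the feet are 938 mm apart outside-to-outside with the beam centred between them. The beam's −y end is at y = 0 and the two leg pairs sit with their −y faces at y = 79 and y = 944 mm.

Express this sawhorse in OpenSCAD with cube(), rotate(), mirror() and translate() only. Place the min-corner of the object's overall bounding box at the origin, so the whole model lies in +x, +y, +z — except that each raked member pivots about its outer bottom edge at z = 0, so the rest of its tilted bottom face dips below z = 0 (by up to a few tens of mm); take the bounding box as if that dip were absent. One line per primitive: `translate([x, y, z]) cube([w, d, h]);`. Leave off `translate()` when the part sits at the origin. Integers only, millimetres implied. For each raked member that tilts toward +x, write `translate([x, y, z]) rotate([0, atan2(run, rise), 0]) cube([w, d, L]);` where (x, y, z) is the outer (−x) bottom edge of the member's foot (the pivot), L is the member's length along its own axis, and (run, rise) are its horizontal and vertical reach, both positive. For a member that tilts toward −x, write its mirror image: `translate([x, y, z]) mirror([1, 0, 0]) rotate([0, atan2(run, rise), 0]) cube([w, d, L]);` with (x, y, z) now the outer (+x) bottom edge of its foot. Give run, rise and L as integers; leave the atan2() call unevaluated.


translate([432, 0, 810]) cube([74, 1070, 75]);
translate([0, 79, 0]) rotate([0, atan2(432, 810), 0]) cube([33, 47, 918]);
translate([938, 79, 0]) mirror([1, 0, 0]) rotate([0, atan2(432, 810), 0]) cube([33, 47, 918]);
translate([0, 944, 0]) rotate([0, atan2(432, 810), 0]) cube([33, 47, 918]);
translate([938, 944, 0]) mirror([1, 0, 0]) rotate([0, atan2(432, 810), 0]) cube([33, 47, 918]);


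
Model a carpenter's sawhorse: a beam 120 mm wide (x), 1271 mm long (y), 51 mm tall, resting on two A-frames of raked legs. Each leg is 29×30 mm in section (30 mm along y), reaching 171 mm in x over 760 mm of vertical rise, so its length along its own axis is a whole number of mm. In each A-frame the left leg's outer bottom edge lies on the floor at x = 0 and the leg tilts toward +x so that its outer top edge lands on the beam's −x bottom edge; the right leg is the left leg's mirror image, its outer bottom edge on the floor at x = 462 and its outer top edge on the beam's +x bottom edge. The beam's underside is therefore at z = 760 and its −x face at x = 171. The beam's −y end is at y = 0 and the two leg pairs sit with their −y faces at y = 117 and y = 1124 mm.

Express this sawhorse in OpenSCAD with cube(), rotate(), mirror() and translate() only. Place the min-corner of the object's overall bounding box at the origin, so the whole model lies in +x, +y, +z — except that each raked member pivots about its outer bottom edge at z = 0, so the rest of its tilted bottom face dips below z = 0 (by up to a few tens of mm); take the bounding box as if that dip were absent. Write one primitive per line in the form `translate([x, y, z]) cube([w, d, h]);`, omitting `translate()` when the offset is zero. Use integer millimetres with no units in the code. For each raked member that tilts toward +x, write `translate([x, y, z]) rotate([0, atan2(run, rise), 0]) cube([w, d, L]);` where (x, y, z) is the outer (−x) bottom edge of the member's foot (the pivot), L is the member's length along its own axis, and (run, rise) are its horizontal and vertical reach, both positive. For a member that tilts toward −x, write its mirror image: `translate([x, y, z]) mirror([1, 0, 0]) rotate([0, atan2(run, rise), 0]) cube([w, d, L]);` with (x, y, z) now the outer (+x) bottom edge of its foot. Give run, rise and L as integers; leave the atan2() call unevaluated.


translate([171, 0, 760]) cube([120, 1271, 51]);
translate([0, 117, 0]) rotate([0, atan2(171, 760), 0]) cube([29, 30, 779]);
translate([462, 117, 0]) mirror([1, 0, 0]) rotate([0, atan2(171, 760), 0]) cube([29, 30, 779]);
translate([0, 1124, 0]) rotate([0, atan2(171, 760), 0]) cube([29, 30, 779]);
translate([462, 1124, 0]) mirror([1, 0, 0]) rotate([0, atan2(171, 760), 0]) cube([29, 30, 779]);


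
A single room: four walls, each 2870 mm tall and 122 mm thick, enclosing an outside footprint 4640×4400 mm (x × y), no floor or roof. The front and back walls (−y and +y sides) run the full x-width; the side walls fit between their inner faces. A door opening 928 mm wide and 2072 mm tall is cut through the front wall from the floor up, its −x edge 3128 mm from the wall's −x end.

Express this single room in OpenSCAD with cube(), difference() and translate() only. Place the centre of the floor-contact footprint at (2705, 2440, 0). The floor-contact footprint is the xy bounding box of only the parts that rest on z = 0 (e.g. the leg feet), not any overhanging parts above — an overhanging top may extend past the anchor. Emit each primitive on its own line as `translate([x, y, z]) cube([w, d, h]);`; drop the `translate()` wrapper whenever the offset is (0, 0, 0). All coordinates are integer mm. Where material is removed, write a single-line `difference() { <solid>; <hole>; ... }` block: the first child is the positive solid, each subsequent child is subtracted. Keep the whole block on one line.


difference() { translate([385, 240, 0]) cube([4640, 122, 2870]); translate([3513, 240, 0]) cube([928, 122, 2072]); }
translate([385, 4518, 0]) cube([4640, 122, 2870]);
translate([385, 362, 0]) cube([122, 4156, 2870]);
translate([4903, 362, 0]) cube([122, 4156, 2870]);


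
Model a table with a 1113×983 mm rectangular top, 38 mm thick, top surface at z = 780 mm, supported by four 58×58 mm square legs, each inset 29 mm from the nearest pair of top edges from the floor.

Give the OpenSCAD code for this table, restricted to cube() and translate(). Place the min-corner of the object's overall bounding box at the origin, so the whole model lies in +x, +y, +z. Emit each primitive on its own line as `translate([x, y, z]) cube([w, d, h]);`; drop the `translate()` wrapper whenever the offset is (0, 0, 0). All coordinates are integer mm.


translate([0, 0, 742]) cube([1113, 983, 38]);
translate([29, 29, 0]) cube([58, 58, 742]);
translate([1026, 29, 0]) cube([58, 58, 742]);
translate([29, 896, 0]) cube([58, 58, 742]);
translate([1026, 896, 0]) cube([58, 58, 742]);


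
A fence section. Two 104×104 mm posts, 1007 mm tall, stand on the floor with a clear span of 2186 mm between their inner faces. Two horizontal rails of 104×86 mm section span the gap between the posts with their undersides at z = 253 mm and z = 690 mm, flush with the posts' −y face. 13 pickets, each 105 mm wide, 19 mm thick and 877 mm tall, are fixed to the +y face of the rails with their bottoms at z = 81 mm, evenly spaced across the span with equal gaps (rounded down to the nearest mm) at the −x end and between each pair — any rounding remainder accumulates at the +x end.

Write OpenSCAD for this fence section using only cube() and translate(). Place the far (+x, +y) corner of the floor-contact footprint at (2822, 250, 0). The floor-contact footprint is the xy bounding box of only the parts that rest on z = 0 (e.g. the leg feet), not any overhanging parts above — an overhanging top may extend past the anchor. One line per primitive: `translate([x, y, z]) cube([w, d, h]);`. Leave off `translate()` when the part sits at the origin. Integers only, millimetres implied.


translate([428, 146, 0]) cube([104, 104, 1007]);
translate([2718, 146, 0]) cube([104, 104, 1007]);
translate([532, 146, 253]) cube([2186, 104, 86]);
translate([532, 146, 690]) cube([2186, 104, 86]);
translate([590, 250, 81]) cube([105, 19, 877]);
translate([753, 250, 81]) cube([105, 19, 877]);
translate([916, 250, 81]) cube([105, 19, 877]);
translate([1079, 250, 81]) cube([105, 19, 877]);
translate([1242, 250, 81]) cube([105, 19, 877]);
translate([1405, 250, 81]) cube([105, 19, 877]);
translate([1568, 250, 81]) cube([105, 19, 877]);
translate([1731, 250, 81]) cube([105, 19, 877]);
translate([1894, 250, 81]) cube([105, 19, 877]);
translate([2057, 250, 81]) cube([105, 19, 877]);
translate([2220, 250, 81]) cube([105, 19, 877]);
translate([2383, 250, 81]) cube([105, 19, 877]);
translate([2546, 250, 81]) cube([105, 19, 877]);


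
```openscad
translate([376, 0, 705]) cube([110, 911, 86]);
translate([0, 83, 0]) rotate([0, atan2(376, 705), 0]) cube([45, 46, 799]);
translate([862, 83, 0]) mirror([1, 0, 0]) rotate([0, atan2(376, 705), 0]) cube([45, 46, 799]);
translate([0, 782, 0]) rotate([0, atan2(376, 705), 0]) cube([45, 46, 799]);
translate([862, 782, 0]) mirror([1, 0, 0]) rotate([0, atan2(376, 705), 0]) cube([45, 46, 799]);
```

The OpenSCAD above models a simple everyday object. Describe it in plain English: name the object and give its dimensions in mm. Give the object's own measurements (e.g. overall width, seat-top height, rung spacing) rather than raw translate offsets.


A sawhorse. A 110×911×86 mm beam (x, y, z) sits on two A-frame leg pairs. Each pair is two raked legs of 45×46 mm section (46 mm along y) splaying symmetrically in x. Each leg rises 705 mm vertically over 376 mm of horizontal reach and is 799 mm long along its own axis. Every leg's outer bottom edge rests on the floor and its outer top edge meets a bottom edge of the beam — the left legs (tilting toward +x) meet the beam's −x bottom edge, the right legs (their mirror images, tilting toward −x) meet its +x bottom edge — so the leg tops tuck under the beam, the beam's underside is 705 mm above the floor, and the feet are 862 mm apart outside-to-outside with the beam centred between them. The two leg pairs are set in 83 mm from either end of the beam.


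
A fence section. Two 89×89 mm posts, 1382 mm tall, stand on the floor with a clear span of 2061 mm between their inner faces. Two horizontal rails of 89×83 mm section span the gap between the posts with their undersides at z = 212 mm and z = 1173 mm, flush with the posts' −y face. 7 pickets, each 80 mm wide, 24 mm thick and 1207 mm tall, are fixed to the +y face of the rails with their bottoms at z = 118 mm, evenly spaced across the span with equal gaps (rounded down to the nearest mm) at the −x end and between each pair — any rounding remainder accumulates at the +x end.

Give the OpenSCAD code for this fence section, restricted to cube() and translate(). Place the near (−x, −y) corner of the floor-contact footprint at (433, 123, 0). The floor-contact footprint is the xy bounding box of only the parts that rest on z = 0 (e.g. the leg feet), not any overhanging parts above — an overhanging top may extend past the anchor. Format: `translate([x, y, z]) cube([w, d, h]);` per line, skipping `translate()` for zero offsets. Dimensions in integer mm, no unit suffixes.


translate([433, 123, 0]) cube([89, 89, 1382]);
translate([2583, 123, 0]) cube([89, 89, 1382]);
translate([522, 123, 212]) cube([2061, 89, 83]);
translate([522, 123, 1173]) cube([2061, 89, 83]);
translate([709, 212, 118]) cube([80, 24, 1207]);
translate([976, 212, 118]) cube([80, 24, 1207]);
translate([1243, 212, 118]) cube([80, 24, 1207]);
translate([1510, 212, 118]) cube([80, 24, 1207]);
translate([1777, 212, 118]) cube([80, 24, 1207]);
translate([2044, 212, 118]) cube([80, 24, 1207]);
translate([2311, 212, 118]) cube([80, 24, 1207]);


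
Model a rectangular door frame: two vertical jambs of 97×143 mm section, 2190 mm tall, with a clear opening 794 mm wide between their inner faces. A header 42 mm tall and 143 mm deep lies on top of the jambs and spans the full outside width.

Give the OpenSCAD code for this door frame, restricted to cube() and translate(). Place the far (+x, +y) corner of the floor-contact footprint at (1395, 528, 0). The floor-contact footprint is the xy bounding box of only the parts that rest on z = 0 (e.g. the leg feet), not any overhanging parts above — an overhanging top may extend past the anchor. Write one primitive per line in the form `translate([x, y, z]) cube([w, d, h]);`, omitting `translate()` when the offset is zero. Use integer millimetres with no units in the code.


translate([407, 385, 0]) cube([97, 143, 2190]);
translate([1298, 385, 0]) cube([97, 143, 2190]);
translate([407, 385, 2190]) cube([988, 143, 42]);


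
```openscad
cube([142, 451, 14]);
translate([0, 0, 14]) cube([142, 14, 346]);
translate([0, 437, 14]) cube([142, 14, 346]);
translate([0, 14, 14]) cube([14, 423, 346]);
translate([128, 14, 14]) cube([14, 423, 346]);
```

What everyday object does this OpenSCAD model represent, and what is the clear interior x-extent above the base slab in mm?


An open box. The internal width is 114 mm.

A 142×451 base slab with four walls standing on it — an open box. The base is 142 mm wide and the walls are 14 mm thick, so the internal width is 142 − 2 × 14 = 114 mm.


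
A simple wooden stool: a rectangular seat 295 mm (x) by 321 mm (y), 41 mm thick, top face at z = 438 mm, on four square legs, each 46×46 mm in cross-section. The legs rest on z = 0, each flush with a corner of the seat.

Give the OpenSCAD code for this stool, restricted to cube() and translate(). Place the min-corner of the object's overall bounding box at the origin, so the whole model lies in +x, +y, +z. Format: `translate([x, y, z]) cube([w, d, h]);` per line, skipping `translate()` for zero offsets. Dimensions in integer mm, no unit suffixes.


translate([0, 0, 397]) cube([295, 321, 41]);
cube([46, 46, 397]);
translate([249, 0, 0]) cube([46, 46, 397]);
translate([0, 275, 0]) cube([46, 46, 397]);
translate([249, 275, 0]) cube([46, 46, 397]);


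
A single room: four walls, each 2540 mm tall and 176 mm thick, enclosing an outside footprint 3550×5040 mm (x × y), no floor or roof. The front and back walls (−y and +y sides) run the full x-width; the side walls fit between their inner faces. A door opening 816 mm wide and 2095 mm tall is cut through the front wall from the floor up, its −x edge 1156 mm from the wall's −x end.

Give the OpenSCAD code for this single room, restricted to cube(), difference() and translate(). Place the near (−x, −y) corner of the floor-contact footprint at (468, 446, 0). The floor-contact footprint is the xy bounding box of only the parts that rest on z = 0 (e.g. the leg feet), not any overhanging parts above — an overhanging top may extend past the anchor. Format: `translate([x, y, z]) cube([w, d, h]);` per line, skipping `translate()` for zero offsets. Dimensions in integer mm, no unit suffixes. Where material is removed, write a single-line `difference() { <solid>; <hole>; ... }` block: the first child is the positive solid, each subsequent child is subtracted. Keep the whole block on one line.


difference() { translate([468, 446, 0]) cube([3550, 176, 2540]); translate([1624, 446, 0]) cube([816, 176, 2095]); }
translate([468, 5310, 0]) cube([3550, 176, 2540]);
translate([468, 622, 0]) cube([176, 4688, 2540]);
translate([3842, 622, 0]) cube([176, 4688, 2540]);


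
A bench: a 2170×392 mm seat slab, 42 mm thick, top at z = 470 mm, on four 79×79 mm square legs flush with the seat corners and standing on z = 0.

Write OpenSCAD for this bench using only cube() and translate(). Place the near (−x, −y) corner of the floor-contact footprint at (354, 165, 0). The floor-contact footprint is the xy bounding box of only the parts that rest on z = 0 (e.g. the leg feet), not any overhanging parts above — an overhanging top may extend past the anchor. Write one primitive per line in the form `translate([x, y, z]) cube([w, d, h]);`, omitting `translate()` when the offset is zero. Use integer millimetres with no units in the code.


// leg_h = 470 − 42 = 428
translate([354, 165, 428]) cube([2170, 392, 42]);
translate([354, 165, 0]) cube([79, 79, 428]);
translate([354, 478, 0]) cube([79, 79, 428]);
translate([2445, 165, 0]) cube([79, 79, 428]);
translate([2445, 478, 0]) cube([79, 79, 428]);


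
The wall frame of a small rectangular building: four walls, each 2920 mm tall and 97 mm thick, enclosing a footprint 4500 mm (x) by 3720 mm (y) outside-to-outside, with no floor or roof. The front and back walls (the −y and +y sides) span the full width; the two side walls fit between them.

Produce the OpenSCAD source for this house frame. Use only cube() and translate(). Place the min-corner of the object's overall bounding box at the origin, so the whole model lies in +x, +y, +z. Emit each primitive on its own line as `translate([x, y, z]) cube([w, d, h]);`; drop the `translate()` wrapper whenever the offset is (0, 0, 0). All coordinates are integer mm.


cube([4500, 97, 2920]);
translate([0, 3623, 0]) cube([4500, 97, 2920]);
translate([0, 97, 0]) cube([97, 3526, 2920]);
translate([4403, 97, 0]) cube([97, 3526, 2920]);


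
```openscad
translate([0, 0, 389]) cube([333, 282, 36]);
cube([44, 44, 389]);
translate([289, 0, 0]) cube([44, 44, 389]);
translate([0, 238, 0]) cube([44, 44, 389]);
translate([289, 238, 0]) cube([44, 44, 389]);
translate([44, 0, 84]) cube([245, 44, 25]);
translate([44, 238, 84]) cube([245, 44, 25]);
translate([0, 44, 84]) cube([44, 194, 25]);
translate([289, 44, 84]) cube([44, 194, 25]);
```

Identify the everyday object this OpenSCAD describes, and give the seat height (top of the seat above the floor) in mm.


A stool. The seat height is 425 mm.

A 333×282×36 slab at z = 389 on four corner posts — a stool. The seat top is 389 + 36 = 425 mm.


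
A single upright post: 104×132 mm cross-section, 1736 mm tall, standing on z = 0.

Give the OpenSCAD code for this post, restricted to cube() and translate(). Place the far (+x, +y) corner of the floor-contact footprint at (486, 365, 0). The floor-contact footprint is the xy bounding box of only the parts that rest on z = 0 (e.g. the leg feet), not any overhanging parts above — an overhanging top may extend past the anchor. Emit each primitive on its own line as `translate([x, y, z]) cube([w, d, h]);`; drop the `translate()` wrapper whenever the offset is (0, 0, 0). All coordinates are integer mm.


translate([382, 233, 0]) cube([104, 132, 1736]);


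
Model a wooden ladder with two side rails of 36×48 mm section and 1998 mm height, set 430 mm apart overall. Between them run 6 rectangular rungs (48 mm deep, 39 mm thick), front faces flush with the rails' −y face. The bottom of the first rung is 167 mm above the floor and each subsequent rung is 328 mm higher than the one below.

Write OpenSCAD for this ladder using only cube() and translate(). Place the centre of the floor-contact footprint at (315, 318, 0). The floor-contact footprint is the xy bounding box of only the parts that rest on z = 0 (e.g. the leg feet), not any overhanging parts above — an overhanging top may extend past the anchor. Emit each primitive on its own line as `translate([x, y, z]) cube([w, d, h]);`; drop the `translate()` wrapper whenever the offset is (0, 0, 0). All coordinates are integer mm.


// rung span = 430 - 2*36 = 358
// rung[k] z = 167 + k*328
translate([100, 294, 0]) cube([36, 48, 1998]);
translate([494, 294, 0]) cube([36, 48, 1998]);
translate([136, 294, 167]) cube([358, 48, 39]);
translate([136, 294, 495]) cube([358, 48, 39]);
translate([136, 294, 823]) cube([358, 48, 39]);
translate([136, 294, 1151]) cube([358, 48, 39]);
translate([136, 294, 1479]) cube([358, 48, 39]);
translate([136, 294, 1807]) cube([358, 48, 39]);


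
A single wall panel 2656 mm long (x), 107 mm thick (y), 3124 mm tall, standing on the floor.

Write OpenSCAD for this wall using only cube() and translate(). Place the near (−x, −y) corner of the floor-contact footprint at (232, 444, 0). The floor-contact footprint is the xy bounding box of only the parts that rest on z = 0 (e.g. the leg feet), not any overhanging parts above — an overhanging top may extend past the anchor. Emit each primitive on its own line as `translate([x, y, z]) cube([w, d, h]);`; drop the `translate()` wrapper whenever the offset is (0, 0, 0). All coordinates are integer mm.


translate([232, 444, 0]) cube([2656, 107, 3124]);


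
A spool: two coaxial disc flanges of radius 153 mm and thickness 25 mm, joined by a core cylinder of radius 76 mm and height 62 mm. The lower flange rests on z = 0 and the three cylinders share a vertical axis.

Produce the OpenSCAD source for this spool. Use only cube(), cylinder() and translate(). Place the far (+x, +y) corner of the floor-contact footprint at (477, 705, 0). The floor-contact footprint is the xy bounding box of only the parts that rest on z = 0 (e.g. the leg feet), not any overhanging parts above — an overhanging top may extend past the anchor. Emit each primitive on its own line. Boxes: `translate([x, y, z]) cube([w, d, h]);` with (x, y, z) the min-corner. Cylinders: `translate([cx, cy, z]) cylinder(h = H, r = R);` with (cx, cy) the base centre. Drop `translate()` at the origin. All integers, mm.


translate([324, 552, 0]) cylinder(h = 25, r = 153);
translate([324, 552, 25]) cylinder(h = 62, r = 76);
translate([324, 552, 87]) cylinder(h = 25, r = 153);


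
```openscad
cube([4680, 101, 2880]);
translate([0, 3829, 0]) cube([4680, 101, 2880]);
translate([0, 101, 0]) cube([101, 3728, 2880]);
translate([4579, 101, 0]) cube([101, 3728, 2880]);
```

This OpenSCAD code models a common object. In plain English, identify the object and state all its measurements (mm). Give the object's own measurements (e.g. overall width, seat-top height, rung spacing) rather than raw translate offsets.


The wall frame of a small rectangular building: four walls, each 2880 mm tall and 101 mm thick, enclosing a footprint 4680 mm (x) by 3930 mm (y) outside-to-outside, with no floor or roof. The front and back walls (the −y and +y sides) span the full width; the two side walls fit between them.


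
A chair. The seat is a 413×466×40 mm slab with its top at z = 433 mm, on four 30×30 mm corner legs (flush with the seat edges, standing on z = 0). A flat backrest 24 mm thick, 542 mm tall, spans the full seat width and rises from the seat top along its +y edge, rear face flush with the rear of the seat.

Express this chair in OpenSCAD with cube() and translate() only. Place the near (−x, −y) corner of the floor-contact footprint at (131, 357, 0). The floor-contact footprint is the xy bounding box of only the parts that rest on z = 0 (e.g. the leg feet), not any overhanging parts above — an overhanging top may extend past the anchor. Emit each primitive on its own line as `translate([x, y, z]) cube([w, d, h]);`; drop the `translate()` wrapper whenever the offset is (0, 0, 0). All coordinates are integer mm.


translate([131, 357, 393]) cube([413, 466, 40]);
translate([131, 357, 0]) cube([30, 30, 393]);
translate([514, 357, 0]) cube([30, 30, 393]);
translate([131, 793, 0]) cube([30, 30, 393]);
translate([514, 793, 0]) cube([30, 30, 393]);
translate([131, 799, 433]) cube([413, 24, 542]);


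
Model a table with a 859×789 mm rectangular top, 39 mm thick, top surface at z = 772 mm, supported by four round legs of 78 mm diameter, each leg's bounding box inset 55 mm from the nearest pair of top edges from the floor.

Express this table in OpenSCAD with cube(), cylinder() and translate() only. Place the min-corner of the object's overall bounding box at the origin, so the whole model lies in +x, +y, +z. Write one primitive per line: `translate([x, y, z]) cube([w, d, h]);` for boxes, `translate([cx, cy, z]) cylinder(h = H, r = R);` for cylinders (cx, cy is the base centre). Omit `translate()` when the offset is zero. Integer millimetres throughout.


translate([0, 0, 733]) cube([859, 789, 39]);
translate([94, 94, 0]) cylinder(h = 733, r = 39);
translate([765, 94, 0]) cylinder(h = 733, r = 39);
translate([94, 695, 0]) cylinder(h = 733, r = 39);
translate([765, 695, 0]) cylinder(h = 733, r = 39);


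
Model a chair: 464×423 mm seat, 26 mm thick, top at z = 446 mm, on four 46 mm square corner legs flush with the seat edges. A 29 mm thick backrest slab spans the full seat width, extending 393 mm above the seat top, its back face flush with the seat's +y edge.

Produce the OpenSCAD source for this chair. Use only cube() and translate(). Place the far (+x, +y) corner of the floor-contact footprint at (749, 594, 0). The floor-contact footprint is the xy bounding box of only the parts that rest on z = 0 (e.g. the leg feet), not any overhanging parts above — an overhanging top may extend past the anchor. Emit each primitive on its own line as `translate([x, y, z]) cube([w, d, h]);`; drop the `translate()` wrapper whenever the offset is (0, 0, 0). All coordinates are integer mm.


translate([285, 171, 420]) cube([464, 423, 26]);
translate([285, 171, 0]) cube([46, 46, 420]);
translate([703, 171, 0]) cube([46, 46, 420]);
translate([285, 548, 0]) cube([46, 46, 420]);
translate([703, 548, 0]) cube([46, 46, 420]);
translate([285, 565, 446]) cube([464, 29, 393]);


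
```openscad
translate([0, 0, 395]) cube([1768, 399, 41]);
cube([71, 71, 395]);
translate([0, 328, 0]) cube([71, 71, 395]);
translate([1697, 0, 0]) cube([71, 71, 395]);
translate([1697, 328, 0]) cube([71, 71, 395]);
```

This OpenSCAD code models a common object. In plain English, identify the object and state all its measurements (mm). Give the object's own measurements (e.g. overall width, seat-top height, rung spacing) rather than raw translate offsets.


A bench: a 1768×399 mm seat slab, 41 mm thick, top at z = 436 mm, on four 71×71 mm square legs flush with the seat corners and standing on z = 0.


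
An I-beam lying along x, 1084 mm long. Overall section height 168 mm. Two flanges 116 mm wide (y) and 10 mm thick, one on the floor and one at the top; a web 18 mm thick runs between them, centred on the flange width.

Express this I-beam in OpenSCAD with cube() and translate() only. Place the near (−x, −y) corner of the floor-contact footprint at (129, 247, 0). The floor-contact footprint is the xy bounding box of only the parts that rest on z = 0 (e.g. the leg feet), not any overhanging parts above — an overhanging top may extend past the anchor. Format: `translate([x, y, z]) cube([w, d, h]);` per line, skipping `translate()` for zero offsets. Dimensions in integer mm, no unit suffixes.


translate([129, 247, 0]) cube([1084, 116, 10]);
translate([129, 296, 10]) cube([1084, 18, 148]);
translate([129, 247, 158]) cube([1084, 116, 10]);
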